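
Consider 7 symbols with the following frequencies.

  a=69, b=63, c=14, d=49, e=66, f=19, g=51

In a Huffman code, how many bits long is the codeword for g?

Build the tree from the bottom:
merge c(14) and f(19): 33
merge 33 and d(49): 82
merge g(51) and b(63): 114
merge e(66) and a(69): 135
merge 82 and 114: 196
merge 135 and 196: 331
g sits 3 levels below the root, so its codeword is 3 bits.

3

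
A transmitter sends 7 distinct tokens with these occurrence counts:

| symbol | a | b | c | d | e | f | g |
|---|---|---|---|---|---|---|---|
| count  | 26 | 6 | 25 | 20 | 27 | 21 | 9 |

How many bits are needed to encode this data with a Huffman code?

364

Merge the two smallest weights repeatedly:
merge b(6) and g(9): 15
merge 15 and d(20): 35
merge f(21) and c(25): 46
merge a(26) and e(27): 53
merge 35 and 46: 81
merge 53 and 81: 134
Total encoded bits = sum of merged weights = 15 + 35 + 46 + 53 + 81 + 134 = 364.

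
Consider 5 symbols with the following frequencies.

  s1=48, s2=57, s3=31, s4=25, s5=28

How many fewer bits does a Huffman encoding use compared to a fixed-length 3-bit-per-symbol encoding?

Fixed-length: 3 bits × 189 symbols = 567 bits.
Huffman merges:
s4(25) + s5(28) → 53
s3(31) + s1(48) → 79
53 + s2(57) → 110
79 + 110 → 189
Huffman total = 53 + 79 + 110 + 189 = 431 bits.
Saving = 567 − 431 = 136 bits.

136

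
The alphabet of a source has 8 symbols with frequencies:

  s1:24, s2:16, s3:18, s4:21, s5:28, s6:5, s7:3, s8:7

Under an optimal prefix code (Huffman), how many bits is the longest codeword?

Merge the two lowest-weight nodes at each step:
combine s7(3), s6(5) → 8
combine s8(7), 8 → 15
combine 15, s2(16) → 31
combine s3(18), s4(21) → 39
combine s1(24), s5(28) → 52
combine 31, 39 → 70
combine 52, 70 → 122
The first pair merged (s7, s6) ends up deepest, at depth 5.

5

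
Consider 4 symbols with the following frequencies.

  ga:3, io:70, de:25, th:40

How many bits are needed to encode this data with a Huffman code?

234

Build the Huffman tree bottom-up:
ga(3) + de(25) → 28
28 + th(40) → 68
68 + io(70) → 138
The encoded length is the sum of every internal node's weight: 28 + 68 + 138 = 234 bits.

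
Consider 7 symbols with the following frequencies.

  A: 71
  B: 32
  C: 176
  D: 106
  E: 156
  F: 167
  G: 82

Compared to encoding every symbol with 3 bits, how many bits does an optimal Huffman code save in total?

240

Fixed-length: 3 bits × 790 symbols = 2370 bits.
Huffman merges:
merge B(32) and A(71): 103
merge G(82) and 103: 185
merge D(106) and E(156): 262
merge F(167) and C(176): 343
merge 185 and 262: 447
merge 343 and 447: 790
Huffman total = 103 + 185 + 262 + 343 + 447 + 790 = 2130 bits.
Saving = 2370 − 2130 = 240 bits.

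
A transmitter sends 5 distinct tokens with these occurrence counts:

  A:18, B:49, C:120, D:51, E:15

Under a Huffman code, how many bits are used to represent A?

4

Build the tree from the bottom:
E(15) + A(18) → 33
33 + B(49) → 82
D(51) + 82 → 133
C(120) + 133 → 253
A's leaf is at depth 4, giving a 4-bit codeword.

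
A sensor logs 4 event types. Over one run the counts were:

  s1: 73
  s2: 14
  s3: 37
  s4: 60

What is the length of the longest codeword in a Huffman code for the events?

Merge the two lowest-weight nodes at each step:
combine s2(14), s3(37) → 51
combine 51, s4(60) → 111
combine s1(73), 111 → 184
The first pair merged (s2, s3) ends up deepest, at depth 3.

3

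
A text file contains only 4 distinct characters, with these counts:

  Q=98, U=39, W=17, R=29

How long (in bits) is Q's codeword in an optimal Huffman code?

1

Huffman merges, smallest pair first:
combine W(17), R(29) → 46
combine U(39), 46 → 85
combine 85, Q(98) → 183
Q sits one level below the root: a 1-bit codeword.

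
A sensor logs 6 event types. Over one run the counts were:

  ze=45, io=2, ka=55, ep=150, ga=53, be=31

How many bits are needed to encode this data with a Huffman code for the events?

741

Greedily combine the two least-frequent nodes:
combine io(2), be(31) → 33
combine 33, ze(45) → 78
combine ga(53), ka(55) → 108
combine 78, 108 → 186
combine ep(150), 186 → 336
Total encoded bits = sum of merged weights = 33 + 78 + 108 + 186 + 336 = 741.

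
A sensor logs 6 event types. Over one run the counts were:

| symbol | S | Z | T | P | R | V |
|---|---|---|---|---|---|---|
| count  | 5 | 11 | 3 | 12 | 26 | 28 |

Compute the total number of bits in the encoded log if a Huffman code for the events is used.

Greedily combine the two least-frequent nodes:
merge T(3) and S(5): 8
merge 8 and Z(11): 19
merge P(12) and 19: 31
merge R(26) and V(28): 54
merge 31 and 54: 85
Each symbol's bit-cost is frequency × depth; summing gives 197 bits (equivalently 8 + 19 + 31 + 54 + 85).

197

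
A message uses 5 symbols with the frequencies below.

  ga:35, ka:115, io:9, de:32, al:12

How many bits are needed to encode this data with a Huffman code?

365

Greedily combine the two least-frequent nodes:
merge io(9) and al(12): 21
merge 21 and de(32): 53
merge ga(35) and 53: 88
merge 88 and ka(115): 203
The encoded length is the sum of every internal node's weight: 21 + 53 + 88 + 203 = 365 bits.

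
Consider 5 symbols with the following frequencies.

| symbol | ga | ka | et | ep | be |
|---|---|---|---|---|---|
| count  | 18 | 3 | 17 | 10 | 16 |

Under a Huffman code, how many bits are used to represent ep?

3

Repeatedly merge the two smallest:
combine ka(3), ep(10) → 13
combine 13, be(16) → 29
combine et(17), ga(18) → 35
combine 29, 35 → 64
The subtree containing ep is merged 3 times, so code length = 3.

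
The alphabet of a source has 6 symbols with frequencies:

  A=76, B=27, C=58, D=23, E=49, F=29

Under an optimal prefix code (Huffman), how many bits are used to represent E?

Repeatedly merge the two smallest:
combine D(23), B(27) → 50
combine F(29), E(49) → 78
combine 50, C(58) → 108
combine A(76), 78 → 154
combine 108, 154 → 262
E sits 3 levels below the root, so its codeword is 3 bits.

3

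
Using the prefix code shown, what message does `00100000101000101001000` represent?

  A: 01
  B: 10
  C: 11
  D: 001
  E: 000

DEDAEBBAE

Read left to right; each codeword is recognised as soon as it completes (prefix code):
  001→D | 000→E | 001→D | 01→A | 000→E | 10→B | 10→B | 01→A | 000→E
Decoded message: DEDAEBBAE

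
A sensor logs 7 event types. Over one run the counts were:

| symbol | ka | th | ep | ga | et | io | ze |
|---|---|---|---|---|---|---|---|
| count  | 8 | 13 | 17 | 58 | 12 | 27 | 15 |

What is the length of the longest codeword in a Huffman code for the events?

Merge the two lowest-weight nodes at each step:
combine ka(8), et(12) → 20
combine th(13), ze(15) → 28
combine ep(17), 20 → 37
combine io(27), 28 → 55
combine 37, 55 → 92
combine ga(58), 92 → 150
Maximum depth reached is 4.

4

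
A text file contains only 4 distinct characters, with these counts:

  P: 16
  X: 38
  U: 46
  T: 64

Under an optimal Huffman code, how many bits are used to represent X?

Huffman merges, smallest pair first:
P(16) + X(38) → 54
U(46) + 54 → 100
T(64) + 100 → 164
X's leaf is at depth 3, giving a 3-bit codeword.

3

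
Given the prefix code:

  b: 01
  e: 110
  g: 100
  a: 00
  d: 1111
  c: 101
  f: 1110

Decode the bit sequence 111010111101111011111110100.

fcfdbdeg

Read left to right; each codeword is recognised as soon as it completes (prefix code):
  1110→f | 101→c | 1110→f | 1111→d | 01→b | 1111→d | 110→e | 100→g
Decoded message: fcfdbdeg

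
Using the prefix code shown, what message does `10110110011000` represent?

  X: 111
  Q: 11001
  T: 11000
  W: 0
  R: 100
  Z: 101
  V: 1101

Read left to right; each codeword is recognised as soon as it completes (prefix code):
  101→Z | 101→Z | 100→R | 11000→T
Decoded message: ZZRT

ZZRT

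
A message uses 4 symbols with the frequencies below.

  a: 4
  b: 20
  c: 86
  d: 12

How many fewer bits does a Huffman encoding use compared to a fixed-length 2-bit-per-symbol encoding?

Fixed-length: 2 bits × 122 symbols = 244 bits.
Huffman merges:
combine a(4), d(12) → 16
combine 16, b(20) → 36
combine 36, c(86) → 122
Huffman total = 16 + 36 + 122 = 174 bits.
Saving = 244 − 174 = 70 bits.

70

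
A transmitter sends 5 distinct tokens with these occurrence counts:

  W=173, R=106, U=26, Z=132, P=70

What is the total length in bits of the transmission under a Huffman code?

Merge the two smallest weights repeatedly:
U(26) + P(70) → 96
96 + R(106) → 202
Z(132) + W(173) → 305
202 + 305 → 507
Total encoded bits = sum of merged weights = 96 + 202 + 305 + 507 = 1110.

1110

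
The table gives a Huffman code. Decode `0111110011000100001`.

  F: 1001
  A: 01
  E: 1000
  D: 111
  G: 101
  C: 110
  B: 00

ADFEEA

Read left to right; each codeword is recognised as soon as it completes (prefix code):
  01→A | 111→D | 1001→F | 1000→E | 1000→E | 01→A
Decoded message: ADFEEA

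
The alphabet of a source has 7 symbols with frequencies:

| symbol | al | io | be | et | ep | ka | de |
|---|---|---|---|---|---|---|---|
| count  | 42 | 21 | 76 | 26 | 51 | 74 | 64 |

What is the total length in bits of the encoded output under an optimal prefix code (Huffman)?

Build the Huffman tree bottom-up:
combine io(21), et(26) → 47
combine al(42), 47 → 89
combine ep(51), de(64) → 115
combine ka(74), be(76) → 150
combine 89, 115 → 204
combine 150, 204 → 354
The encoded length is the sum of every internal node's weight: 47 + 89 + 115 + 150 + 204 + 354 = 959 bits.

959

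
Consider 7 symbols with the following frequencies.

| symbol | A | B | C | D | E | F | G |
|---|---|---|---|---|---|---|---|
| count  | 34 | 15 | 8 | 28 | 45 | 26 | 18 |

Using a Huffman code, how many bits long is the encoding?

Build the Huffman tree bottom-up:
combine C(8), B(15) → 23
combine G(18), 23 → 41
combine F(26), D(28) → 54
combine A(34), 41 → 75
combine E(45), 54 → 99
combine 75, 99 → 174
Each symbol's bit-cost is frequency × depth; summing gives 466 bits (equivalently 23 + 41 + 54 + 75 + 99 + 174).

466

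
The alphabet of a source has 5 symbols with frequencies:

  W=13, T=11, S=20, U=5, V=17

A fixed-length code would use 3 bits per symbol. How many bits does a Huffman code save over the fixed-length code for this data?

Fixed-length: 3 bits × 66 symbols = 198 bits.
Huffman merges:
merge U(5) and T(11): 16
merge W(13) and 16: 29
merge V(17) and S(20): 37
merge 29 and 37: 66
Huffman total = 16 + 29 + 37 + 66 = 148 bits.
Saving = 198 − 148 = 50 bits.

50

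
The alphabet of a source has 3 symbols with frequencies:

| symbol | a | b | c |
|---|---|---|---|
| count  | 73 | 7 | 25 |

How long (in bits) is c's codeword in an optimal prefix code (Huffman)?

2

Repeatedly merge the two smallest:
combine b(7), c(25) → 32
combine 32, a(73) → 105
c sits 2 levels below the root, so its codeword is 2 bits.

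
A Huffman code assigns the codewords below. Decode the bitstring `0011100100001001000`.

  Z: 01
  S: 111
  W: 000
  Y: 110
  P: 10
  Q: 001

Read left to right; each codeword is recognised as soon as it completes (prefix code):
  001→Q | 110→Y | 01→Z | 000→W | 01→Z | 001→Q | 000→W
Decoded message: QYZWZQW

QYZWZQW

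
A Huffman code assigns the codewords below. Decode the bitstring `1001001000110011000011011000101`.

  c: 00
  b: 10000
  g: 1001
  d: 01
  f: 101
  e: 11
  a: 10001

Read left to right; each codeword is recognised as soon as it completes (prefix code):
  1001→g | 00→c | 10001→a | 1001→g | 10000→b | 11→e | 01→d | 10001→a | 01→d
Decoded message: gcagbedad

gcagbedad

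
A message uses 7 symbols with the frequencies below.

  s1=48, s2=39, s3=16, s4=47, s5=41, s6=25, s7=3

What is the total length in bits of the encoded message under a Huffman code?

Greedily combine the two least-frequent nodes:
merge s7(3) and s3(16): 19
merge 19 and s6(25): 44
merge s2(39) and s5(41): 80
merge 44 and s4(47): 91
merge s1(48) and 80: 128
merge 91 and 128: 219
Total encoded bits = sum of merged weights = 19 + 44 + 80 + 91 + 128 + 219 = 581.

581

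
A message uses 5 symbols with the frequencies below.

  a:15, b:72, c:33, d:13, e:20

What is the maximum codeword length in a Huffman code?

4

Merge the two lowest-weight nodes at each step:
combine d(13), a(15) → 28
combine e(20), 28 → 48
combine c(33), 48 → 81
combine b(72), 81 → 153
The first pair merged (d, a) ends up deepest, at depth 4.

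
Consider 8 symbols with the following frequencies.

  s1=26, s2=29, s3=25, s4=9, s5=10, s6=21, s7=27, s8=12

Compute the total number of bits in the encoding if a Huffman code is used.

Greedily combine the two least-frequent nodes:
combine s4(9), s5(10) → 19
combine s8(12), 19 → 31
combine s6(21), s3(25) → 46
combine s1(26), s7(27) → 53
combine s2(29), 31 → 60
combine 46, 53 → 99
combine 60, 99 → 159
Total encoded bits = sum of merged weights = 19 + 31 + 46 + 53 + 60 + 99 + 159 = 467.

467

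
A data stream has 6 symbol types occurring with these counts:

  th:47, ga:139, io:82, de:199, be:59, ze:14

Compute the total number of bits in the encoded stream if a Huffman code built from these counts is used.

Build the Huffman tree bottom-up:
merge ze(14) and th(47): 61
merge be(59) and 61: 120
merge io(82) and 120: 202
merge ga(139) and de(199): 338
merge 202 and 338: 540
The encoded length is the sum of every internal node's weight: 61 + 120 + 202 + 338 + 540 = 1261 bits.

1261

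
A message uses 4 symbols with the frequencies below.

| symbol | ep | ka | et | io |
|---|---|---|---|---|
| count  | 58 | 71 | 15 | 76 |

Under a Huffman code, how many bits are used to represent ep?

3

Build the tree from the bottom:
et(15) + ep(58) → 73
ka(71) + 73 → 144
io(76) + 144 → 220
ep's leaf is at depth 3, giving a 3-bit codeword.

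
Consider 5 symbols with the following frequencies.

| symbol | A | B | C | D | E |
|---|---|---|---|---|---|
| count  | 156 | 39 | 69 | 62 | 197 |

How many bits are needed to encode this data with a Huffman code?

1120

Greedily combine the two least-frequent nodes:
B(39) + D(62) → 101
C(69) + 101 → 170
A(156) + 170 → 326
E(197) + 326 → 523
The encoded length is the sum of every internal node's weight: 101 + 170 + 326 + 523 = 1120 bits.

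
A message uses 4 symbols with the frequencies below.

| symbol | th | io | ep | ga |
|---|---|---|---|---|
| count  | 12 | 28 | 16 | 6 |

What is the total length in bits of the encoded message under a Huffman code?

114

Merge the two smallest weights repeatedly:
merge ga(6) and th(12): 18
merge ep(16) and 18: 34
merge io(28) and 34: 62
Total encoded bits = sum of merged weights = 18 + 34 + 62 = 114.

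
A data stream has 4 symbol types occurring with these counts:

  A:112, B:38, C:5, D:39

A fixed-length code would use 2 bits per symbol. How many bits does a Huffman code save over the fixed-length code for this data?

69

Fixed-length: 2 bits × 194 symbols = 388 bits.
Huffman merges:
C(5) + B(38) → 43
D(39) + 43 → 82
82 + A(112) → 194
Huffman total = 43 + 82 + 194 = 319 bits.
Saving = 388 − 319 = 69 bits.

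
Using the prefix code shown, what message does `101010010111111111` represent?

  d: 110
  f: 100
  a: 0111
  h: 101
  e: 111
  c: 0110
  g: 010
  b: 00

hggeee

Read left to right; each codeword is recognised as soon as it completes (prefix code):
  101→h | 010→g | 010→g | 111→e | 111→e | 111→e
Decoded message: hggeee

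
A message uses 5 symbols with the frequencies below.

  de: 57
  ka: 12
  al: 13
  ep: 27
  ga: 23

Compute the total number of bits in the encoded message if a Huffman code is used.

Merge the two smallest weights repeatedly:
combine ka(12), al(13) → 25
combine ga(23), 25 → 48
combine ep(27), 48 → 75
combine de(57), 75 → 132
The encoded length is the sum of every internal node's weight: 25 + 48 + 75 + 132 = 280 bits.

280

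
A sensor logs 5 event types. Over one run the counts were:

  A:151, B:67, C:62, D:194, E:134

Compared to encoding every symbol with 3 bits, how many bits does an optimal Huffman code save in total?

Fixed-length: 3 bits × 608 symbols = 1824 bits.
Huffman merges:
combine C(62), B(67) → 129
combine 129, E(134) → 263
combine A(151), D(194) → 345
combine 263, 345 → 608
Huffman total = 129 + 263 + 345 + 608 = 1345 bits.
Saving = 1824 − 1345 = 479 bits.

479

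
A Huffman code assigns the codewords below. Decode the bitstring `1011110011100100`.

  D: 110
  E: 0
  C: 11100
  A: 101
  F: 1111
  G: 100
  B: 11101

ACCG

Read left to right; each codeword is recognised as soon as it completes (prefix code):
  101→A | 11100→C | 11100→C | 100→G
Decoded message: ACCG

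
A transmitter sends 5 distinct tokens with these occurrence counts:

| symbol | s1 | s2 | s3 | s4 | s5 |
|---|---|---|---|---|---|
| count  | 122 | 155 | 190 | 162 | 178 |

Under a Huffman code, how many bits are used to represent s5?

2

Huffman merges, smallest pair first:
merge s1(122) and s2(155): 277
merge s4(162) and s5(178): 340
merge s3(190) and 277: 467
merge 340 and 467: 807
The subtree containing s5 is merged 2 times, so code length = 2.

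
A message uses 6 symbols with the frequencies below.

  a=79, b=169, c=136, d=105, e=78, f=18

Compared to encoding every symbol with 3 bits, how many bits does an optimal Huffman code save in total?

Fixed-length: 3 bits × 585 symbols = 1755 bits.
Huffman merges:
merge f(18) and e(78): 96
merge a(79) and 96: 175
merge d(105) and c(136): 241
merge b(169) and 175: 344
merge 241 and 344: 585
Huffman total = 96 + 175 + 241 + 344 + 585 = 1441 bits.
Saving = 1755 − 1441 = 314 bits.

314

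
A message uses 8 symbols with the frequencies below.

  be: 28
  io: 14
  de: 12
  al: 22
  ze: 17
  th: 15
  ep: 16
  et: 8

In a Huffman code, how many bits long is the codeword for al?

Huffman merges, smallest pair first:
et(8) + de(12) → 20
io(14) + th(15) → 29
ep(16) + ze(17) → 33
20 + al(22) → 42
be(28) + 29 → 57
33 + 42 → 75
57 + 75 → 132
The subtree containing al is merged 3 times, so code length = 3.

3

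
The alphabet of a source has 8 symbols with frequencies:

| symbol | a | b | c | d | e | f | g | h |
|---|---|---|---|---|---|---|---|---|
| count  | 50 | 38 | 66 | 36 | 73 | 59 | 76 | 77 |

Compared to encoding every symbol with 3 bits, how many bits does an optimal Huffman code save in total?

3

Fixed-length: 3 bits × 475 symbols = 1425 bits.
Huffman merges:
merge d(36) and b(38): 74
merge a(50) and f(59): 109
merge c(66) and e(73): 139
merge 74 and g(76): 150
merge h(77) and 109: 186
merge 139 and 150: 289
merge 186 and 289: 475
Huffman total = 74 + 109 + 139 + 150 + 186 + 289 + 475 = 1422 bits.
Saving = 1425 − 1422 = 3 bits.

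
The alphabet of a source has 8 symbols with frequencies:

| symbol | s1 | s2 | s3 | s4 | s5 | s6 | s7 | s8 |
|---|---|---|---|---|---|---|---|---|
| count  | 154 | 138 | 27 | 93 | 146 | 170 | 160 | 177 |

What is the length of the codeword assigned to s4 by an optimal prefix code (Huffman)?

Huffman merges, smallest pair first:
combine s3(27), s4(93) → 120
combine 120, s2(138) → 258
combine s5(146), s1(154) → 300
combine s7(160), s6(170) → 330
combine s8(177), 258 → 435
combine 300, 330 → 630
combine 435, 630 → 1065
s4 sits 4 levels below the root, so its codeword is 4 bits.

4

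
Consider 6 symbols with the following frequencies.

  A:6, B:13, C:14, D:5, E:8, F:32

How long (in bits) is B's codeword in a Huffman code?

3

Build the tree from the bottom:
merge D(5) and A(6): 11
merge E(8) and 11: 19
merge B(13) and C(14): 27
merge 19 and 27: 46
merge F(32) and 46: 78
The subtree containing B is merged 3 times, so code length = 3.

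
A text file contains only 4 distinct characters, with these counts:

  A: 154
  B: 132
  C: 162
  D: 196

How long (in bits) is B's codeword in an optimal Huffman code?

2

Huffman merges, smallest pair first:
combine B(132), A(154) → 286
combine C(162), D(196) → 358
combine 286, 358 → 644
B sits 2 levels below the root, so its codeword is 2 bits.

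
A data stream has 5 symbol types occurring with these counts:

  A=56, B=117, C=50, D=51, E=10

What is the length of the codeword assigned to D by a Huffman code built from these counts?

3

Repeatedly merge the two smallest:
E(10) + C(50) → 60
D(51) + A(56) → 107
60 + 107 → 167
B(117) + 167 → 284
D's leaf is at depth 3, giving a 3-bit codeword.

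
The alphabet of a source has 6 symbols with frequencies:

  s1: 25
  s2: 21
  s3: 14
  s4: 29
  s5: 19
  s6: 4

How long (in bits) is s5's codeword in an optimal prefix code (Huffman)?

3

Build the tree from the bottom:
merge s6(4) and s3(14): 18
merge 18 and s5(19): 37
merge s2(21) and s1(25): 46
merge s4(29) and 37: 66
merge 46 and 66: 112
The subtree containing s5 is merged 3 times, so code length = 3.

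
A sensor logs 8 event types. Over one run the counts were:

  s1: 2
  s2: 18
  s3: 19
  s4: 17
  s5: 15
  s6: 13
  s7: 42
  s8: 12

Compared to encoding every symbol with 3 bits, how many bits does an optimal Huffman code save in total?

Fixed-length: 3 bits × 138 symbols = 414 bits.
Huffman merges:
s1(2) + s8(12) → 14
s6(13) + 14 → 27
s5(15) + s4(17) → 32
s2(18) + s3(19) → 37
27 + 32 → 59
37 + s7(42) → 79
59 + 79 → 138
Huffman total = 14 + 27 + 32 + 37 + 59 + 79 + 138 = 386 bits.
Saving = 414 − 386 = 28 bits.

28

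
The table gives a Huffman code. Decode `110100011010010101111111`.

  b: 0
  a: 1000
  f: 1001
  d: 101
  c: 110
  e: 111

cacfbdee

Read left to right; each codeword is recognised as soon as it completes (prefix code):
  110→c | 1000→a | 110→c | 1001→f | 0→b | 101→d | 111→e | 111→e
Decoded message: cacfbdee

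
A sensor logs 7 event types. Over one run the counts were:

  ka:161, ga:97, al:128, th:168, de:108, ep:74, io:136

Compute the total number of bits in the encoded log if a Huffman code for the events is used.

Merge the two smallest weights repeatedly:
ep(74) + ga(97) → 171
de(108) + al(128) → 236
io(136) + ka(161) → 297
th(168) + 171 → 339
236 + 297 → 533
339 + 533 → 872
Total encoded bits = sum of merged weights = 171 + 236 + 297 + 339 + 533 + 872 = 2448.

2448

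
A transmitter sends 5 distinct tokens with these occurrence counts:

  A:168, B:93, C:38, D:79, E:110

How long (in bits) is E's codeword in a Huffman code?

Build the tree from the bottom:
C(38) + D(79) → 117
B(93) + E(110) → 203
117 + A(168) → 285
203 + 285 → 488
E's leaf is at depth 2, giving a 2-bit codeword.

2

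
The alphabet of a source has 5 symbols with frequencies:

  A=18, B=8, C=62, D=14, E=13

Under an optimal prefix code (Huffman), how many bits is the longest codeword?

3

Merge the two lowest-weight nodes at each step:
merge B(8) and E(13): 21
merge D(14) and A(18): 32
merge 21 and 32: 53
merge 53 and C(62): 115
The rarest symbols sit at the bottom; the longest codeword is 3 bits.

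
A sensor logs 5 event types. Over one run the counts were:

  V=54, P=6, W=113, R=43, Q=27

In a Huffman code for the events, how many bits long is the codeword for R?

Repeatedly merge the two smallest:
P(6) + Q(27) → 33
33 + R(43) → 76
V(54) + 76 → 130
W(113) + 130 → 243
R's leaf is at depth 3, giving a 3-bit codeword.

3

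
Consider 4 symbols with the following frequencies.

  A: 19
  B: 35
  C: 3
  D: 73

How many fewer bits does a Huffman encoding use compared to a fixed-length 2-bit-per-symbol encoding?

51

Fixed-length: 2 bits × 130 symbols = 260 bits.
Huffman merges:
C(3) + A(19) → 22
22 + B(35) → 57
57 + D(73) → 130
Huffman total = 22 + 57 + 130 = 209 bits.
Saving = 260 − 209 = 51 bits.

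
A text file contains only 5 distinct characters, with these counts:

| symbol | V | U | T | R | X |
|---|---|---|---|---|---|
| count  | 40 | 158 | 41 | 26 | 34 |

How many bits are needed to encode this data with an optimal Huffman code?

581

Build the Huffman tree bottom-up:
combine R(26), X(34) → 60
combine V(40), T(41) → 81
combine 60, 81 → 141
combine 141, U(158) → 299
Total encoded bits = sum of merged weights = 60 + 81 + 141 + 299 = 581.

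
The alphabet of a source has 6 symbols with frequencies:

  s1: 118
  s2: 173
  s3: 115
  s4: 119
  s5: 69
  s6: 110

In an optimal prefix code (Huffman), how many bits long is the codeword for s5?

3

Build the tree from the bottom:
merge s5(69) and s6(110): 179
merge s3(115) and s1(118): 233
merge s4(119) and s2(173): 292
merge 179 and 233: 412
merge 292 and 412: 704
s5 sits 3 levels below the root, so its codeword is 3 bits.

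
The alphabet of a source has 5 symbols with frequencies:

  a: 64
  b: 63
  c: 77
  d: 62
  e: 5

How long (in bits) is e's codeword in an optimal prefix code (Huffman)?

3

Build the tree from the bottom:
e(5) + d(62) → 67
b(63) + a(64) → 127
67 + c(77) → 144
127 + 144 → 271
e's leaf is at depth 3, giving a 3-bit codeword.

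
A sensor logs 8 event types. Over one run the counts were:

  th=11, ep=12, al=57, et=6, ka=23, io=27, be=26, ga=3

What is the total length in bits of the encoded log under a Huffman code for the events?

440

Build the Huffman tree bottom-up:
merge ga(3) and et(6): 9
merge 9 and th(11): 20
merge ep(12) and 20: 32
merge ka(23) and be(26): 49
merge io(27) and 32: 59
merge 49 and al(57): 106
merge 59 and 106: 165
The encoded length is the sum of every internal node's weight: 9 + 20 + 32 + 49 + 59 + 106 + 165 = 440 bits.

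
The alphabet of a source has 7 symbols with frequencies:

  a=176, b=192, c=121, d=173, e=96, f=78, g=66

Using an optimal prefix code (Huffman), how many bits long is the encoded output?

2482

Merge the two smallest weights repeatedly:
g(66) + f(78) → 144
e(96) + c(121) → 217
144 + d(173) → 317
a(176) + b(192) → 368
217 + 317 → 534
368 + 534 → 902
Total encoded bits = sum of merged weights = 144 + 217 + 317 + 368 + 534 + 902 = 2482.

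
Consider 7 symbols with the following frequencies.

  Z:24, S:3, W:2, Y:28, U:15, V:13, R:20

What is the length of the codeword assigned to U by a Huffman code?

3

Build the tree from the bottom:
W(2) + S(3) → 5
5 + V(13) → 18
U(15) + 18 → 33
R(20) + Z(24) → 44
Y(28) + 33 → 61
44 + 61 → 105
U's leaf is at depth 3, giving a 3-bit codeword.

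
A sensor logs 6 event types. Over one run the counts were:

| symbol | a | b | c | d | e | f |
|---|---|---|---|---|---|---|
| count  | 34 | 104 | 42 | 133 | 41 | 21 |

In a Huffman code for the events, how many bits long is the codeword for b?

Repeatedly merge the two smallest:
merge f(21) and a(34): 55
merge e(41) and c(42): 83
merge 55 and 83: 138
merge b(104) and d(133): 237
merge 138 and 237: 375
b's leaf is at depth 2, giving a 2-bit codeword.

2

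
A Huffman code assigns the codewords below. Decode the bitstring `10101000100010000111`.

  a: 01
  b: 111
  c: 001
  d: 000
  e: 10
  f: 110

eeecdedb

Read left to right; each codeword is recognised as soon as it completes (prefix code):
  10→e | 10→e | 10→e | 001→c | 000→d | 10→e | 000→d | 111→b
Decoded message: eeecdedb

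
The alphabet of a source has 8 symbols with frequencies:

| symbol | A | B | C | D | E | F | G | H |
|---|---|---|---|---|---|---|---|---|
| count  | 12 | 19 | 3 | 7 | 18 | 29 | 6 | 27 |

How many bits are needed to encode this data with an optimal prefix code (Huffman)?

Merge the two smallest weights repeatedly:
C(3) + G(6) → 9
D(7) + 9 → 16
A(12) + 16 → 28
E(18) + B(19) → 37
H(27) + 28 → 55
F(29) + 37 → 66
55 + 66 → 121
Each symbol's bit-cost is frequency × depth; summing gives 332 bits (equivalently 9 + 16 + 28 + 37 + 55 + 66 + 121).

332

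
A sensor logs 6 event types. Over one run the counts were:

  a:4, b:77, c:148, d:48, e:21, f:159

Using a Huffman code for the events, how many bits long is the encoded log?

1003

Build the Huffman tree bottom-up:
merge a(4) and e(21): 25
merge 25 and d(48): 73
merge 73 and b(77): 150
merge c(148) and 150: 298
merge f(159) and 298: 457
The encoded length is the sum of every internal node's weight: 25 + 73 + 150 + 298 + 457 = 1003 bits.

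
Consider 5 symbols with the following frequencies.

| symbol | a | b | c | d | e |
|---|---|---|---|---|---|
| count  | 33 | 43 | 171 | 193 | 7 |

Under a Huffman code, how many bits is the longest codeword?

4

Merge the two lowest-weight nodes at each step:
e(7) + a(33) → 40
40 + b(43) → 83
83 + c(171) → 254
d(193) + 254 → 447
The first pair merged (e, a) ends up deepest, at depth 4.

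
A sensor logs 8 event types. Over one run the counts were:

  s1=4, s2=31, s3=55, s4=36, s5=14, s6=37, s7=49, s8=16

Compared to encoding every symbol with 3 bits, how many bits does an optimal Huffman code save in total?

52

Fixed-length: 3 bits × 242 symbols = 726 bits.
Huffman merges:
s1(4) + s5(14) → 18
s8(16) + 18 → 34
s2(31) + 34 → 65
s4(36) + s6(37) → 73
s7(49) + s3(55) → 104
65 + 73 → 138
104 + 138 → 242
Huffman total = 18 + 34 + 65 + 73 + 104 + 138 + 242 = 674 bits.
Saving = 726 − 674 = 52 bits.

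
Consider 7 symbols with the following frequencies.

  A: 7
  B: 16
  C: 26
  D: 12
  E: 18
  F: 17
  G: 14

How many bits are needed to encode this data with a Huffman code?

304

Greedily combine the two least-frequent nodes:
combine A(7), D(12) → 19
combine G(14), B(16) → 30
combine F(17), E(18) → 35
combine 19, C(26) → 45
combine 30, 35 → 65
combine 45, 65 → 110
Each symbol's bit-cost is frequency × depth; summing gives 304 bits (equivalently 19 + 30 + 35 + 45 + 65 + 110).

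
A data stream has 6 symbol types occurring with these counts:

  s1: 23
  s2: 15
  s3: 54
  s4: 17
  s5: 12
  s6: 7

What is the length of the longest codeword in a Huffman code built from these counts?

Merge the two lowest-weight nodes at each step:
merge s6(7) and s5(12): 19
merge s2(15) and s4(17): 32
merge 19 and s1(23): 42
merge 32 and 42: 74
merge s3(54) and 74: 128
The rarest symbols sit at the bottom; the longest codeword is 4 bits.

4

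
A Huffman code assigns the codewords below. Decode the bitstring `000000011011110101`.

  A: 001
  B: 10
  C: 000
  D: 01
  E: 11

Read left to right; each codeword is recognised as soon as it completes (prefix code):
  000→C | 000→C | 01→D | 10→B | 11→E | 11→E | 01→D | 01→D
Decoded message: CCDBEEDD

CCDBEEDD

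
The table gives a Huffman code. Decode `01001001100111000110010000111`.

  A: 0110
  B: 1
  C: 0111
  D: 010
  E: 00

DDACEADEC

Read left to right; each codeword is recognised as soon as it completes (prefix code):
  010→D | 010→D | 0110→A | 0111→C | 00→E | 0110→A | 010→D | 00→E | 0111→C
Decoded message: DDACEADEC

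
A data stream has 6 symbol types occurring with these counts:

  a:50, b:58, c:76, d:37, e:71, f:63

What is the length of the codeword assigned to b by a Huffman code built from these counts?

Build the tree from the bottom:
d(37) + a(50) → 87
b(58) + f(63) → 121
e(71) + c(76) → 147
87 + 121 → 208
147 + 208 → 355
b's leaf is at depth 3, giving a 3-bit codeword.

3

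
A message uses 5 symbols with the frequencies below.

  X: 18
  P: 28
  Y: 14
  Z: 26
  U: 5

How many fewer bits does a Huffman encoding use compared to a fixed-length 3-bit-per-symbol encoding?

Fixed-length: 3 bits × 91 symbols = 273 bits.
Huffman merges:
merge U(5) and Y(14): 19
merge X(18) and 19: 37
merge Z(26) and P(28): 54
merge 37 and 54: 91
Huffman total = 19 + 37 + 54 + 91 = 201 bits.
Saving = 273 − 201 = 72 bits.

72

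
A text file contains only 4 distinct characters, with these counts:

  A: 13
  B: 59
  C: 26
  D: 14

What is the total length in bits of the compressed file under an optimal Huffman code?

192

Greedily combine the two least-frequent nodes:
combine A(13), D(14) → 27
combine C(26), 27 → 53
combine 53, B(59) → 112
Each symbol's bit-cost is frequency × depth; summing gives 192 bits (equivalently 27 + 53 + 112).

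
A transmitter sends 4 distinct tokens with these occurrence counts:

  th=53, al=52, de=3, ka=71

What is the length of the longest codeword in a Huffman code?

Merge the two lowest-weight nodes at each step:
combine de(3), al(52) → 55
combine th(53), 55 → 108
combine ka(71), 108 → 179
Maximum depth reached is 3.

3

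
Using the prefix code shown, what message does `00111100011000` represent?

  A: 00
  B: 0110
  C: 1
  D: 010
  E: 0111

Read left to right; each codeword is recognised as soon as it completes (prefix code):
  00→A | 1→C | 1→C | 1→C | 1→C | 00→A | 0110→B | 00→A
Decoded message: ACCCCABA

ACCCCABA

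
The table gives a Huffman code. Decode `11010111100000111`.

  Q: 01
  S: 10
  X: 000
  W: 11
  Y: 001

WQQWSXQW

Read left to right; each codeword is recognised as soon as it completes (prefix code):
  11→W | 01→Q | 01→Q | 11→W | 10→S | 000→X | 01→Q | 11→W
Decoded message: WQQWSXQW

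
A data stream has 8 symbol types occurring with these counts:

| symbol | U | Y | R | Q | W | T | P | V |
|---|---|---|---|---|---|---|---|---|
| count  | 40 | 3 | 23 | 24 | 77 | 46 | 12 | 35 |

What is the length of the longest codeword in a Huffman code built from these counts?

Merge the two lowest-weight nodes at each step:
merge Y(3) and P(12): 15
merge 15 and R(23): 38
merge Q(24) and V(35): 59
merge 38 and U(40): 78
merge T(46) and 59: 105
merge W(77) and 78: 155
merge 105 and 155: 260
The rarest symbols sit at the bottom; the longest codeword is 5 bits.

5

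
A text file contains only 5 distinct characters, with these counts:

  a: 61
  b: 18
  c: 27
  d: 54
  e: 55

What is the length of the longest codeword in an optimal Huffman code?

Merge the two lowest-weight nodes at each step:
merge b(18) and c(27): 45
merge 45 and d(54): 99
merge e(55) and a(61): 116
merge 99 and 116: 215
The first pair merged (b, c) ends up deepest, at depth 3.

3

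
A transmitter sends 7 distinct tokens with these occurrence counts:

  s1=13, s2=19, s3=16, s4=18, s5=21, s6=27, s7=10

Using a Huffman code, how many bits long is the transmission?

Build the Huffman tree bottom-up:
s7(10) + s1(13) → 23
s3(16) + s4(18) → 34
s2(19) + s5(21) → 40
23 + s6(27) → 50
34 + 40 → 74
50 + 74 → 124
Each symbol's bit-cost is frequency × depth; summing gives 345 bits (equivalently 23 + 34 + 40 + 50 + 74 + 124).

345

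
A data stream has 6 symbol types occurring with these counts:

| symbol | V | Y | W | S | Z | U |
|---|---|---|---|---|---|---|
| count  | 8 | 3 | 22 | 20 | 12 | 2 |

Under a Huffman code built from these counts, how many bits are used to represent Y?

Huffman merges, smallest pair first:
U(2) + Y(3) → 5
5 + V(8) → 13
Z(12) + 13 → 25
S(20) + W(22) → 42
25 + 42 → 67
The subtree containing Y is merged 4 times, so code length = 4.

4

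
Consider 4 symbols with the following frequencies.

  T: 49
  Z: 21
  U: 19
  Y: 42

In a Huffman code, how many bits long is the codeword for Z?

Build the tree from the bottom:
merge U(19) and Z(21): 40
merge 40 and Y(42): 82
merge T(49) and 82: 131
Z's leaf is at depth 3, giving a 3-bit codeword.

3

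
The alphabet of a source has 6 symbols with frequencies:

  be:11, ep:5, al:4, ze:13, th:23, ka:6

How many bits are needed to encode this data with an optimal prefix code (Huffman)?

148

Merge the two smallest weights repeatedly:
combine al(4), ep(5) → 9
combine ka(6), 9 → 15
combine be(11), ze(13) → 24
combine 15, th(23) → 38
combine 24, 38 → 62
The encoded length is the sum of every internal node's weight: 9 + 15 + 24 + 38 + 62 = 148 bits.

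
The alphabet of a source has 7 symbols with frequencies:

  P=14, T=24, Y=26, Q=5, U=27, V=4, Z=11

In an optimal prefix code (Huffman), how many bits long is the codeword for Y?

Repeatedly merge the two smallest:
merge V(4) and Q(5): 9
merge 9 and Z(11): 20
merge P(14) and 20: 34
merge T(24) and Y(26): 50
merge U(27) and 34: 61
merge 50 and 61: 111
The subtree containing Y is merged 2 times, so code length = 2.

2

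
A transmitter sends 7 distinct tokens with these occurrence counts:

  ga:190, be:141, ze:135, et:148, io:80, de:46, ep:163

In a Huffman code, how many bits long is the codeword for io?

Repeatedly merge the two smallest:
combine de(46), io(80) → 126
combine 126, ze(135) → 261
combine be(141), et(148) → 289
combine ep(163), ga(190) → 353
combine 261, 289 → 550
combine 353, 550 → 903
The subtree containing io is merged 4 times, so code length = 4.

4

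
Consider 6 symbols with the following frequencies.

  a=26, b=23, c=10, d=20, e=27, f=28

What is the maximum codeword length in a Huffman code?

3

Merge the two lowest-weight nodes at each step:
combine c(10), d(20) → 30
combine b(23), a(26) → 49
combine e(27), f(28) → 55
combine 30, 49 → 79
combine 55, 79 → 134
The rarest symbols sit at the bottom; the longest codeword is 3 bits.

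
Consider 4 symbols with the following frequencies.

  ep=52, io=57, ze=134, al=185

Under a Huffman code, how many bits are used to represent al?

1

Repeatedly merge the two smallest:
merge ep(52) and io(57): 109
merge 109 and ze(134): 243
merge al(185) and 243: 428
al is a child of the root — depth 1, so its codeword is a single bit.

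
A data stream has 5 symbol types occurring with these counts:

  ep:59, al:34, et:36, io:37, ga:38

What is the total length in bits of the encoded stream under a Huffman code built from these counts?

478

Merge the two smallest weights repeatedly:
merge al(34) and et(36): 70
merge io(37) and ga(38): 75
merge ep(59) and 70: 129
merge 75 and 129: 204
The encoded length is the sum of every internal node's weight: 70 + 75 + 129 + 204 = 478 bits.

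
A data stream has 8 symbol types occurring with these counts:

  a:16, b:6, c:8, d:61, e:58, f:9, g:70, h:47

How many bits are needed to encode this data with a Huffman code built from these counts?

712

Build the Huffman tree bottom-up:
b(6) + c(8) → 14
f(9) + 14 → 23
a(16) + 23 → 39
39 + h(47) → 86
e(58) + d(61) → 119
g(70) + 86 → 156
119 + 156 → 275
Each symbol's bit-cost is frequency × depth; summing gives 712 bits (equivalently 14 + 23 + 39 + 86 + 119 + 156 + 275).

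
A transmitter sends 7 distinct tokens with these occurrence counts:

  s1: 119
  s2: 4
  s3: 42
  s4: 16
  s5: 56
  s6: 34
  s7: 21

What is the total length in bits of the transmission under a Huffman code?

Merge the two smallest weights repeatedly:
merge s2(4) and s4(16): 20
merge 20 and s7(21): 41
merge s6(34) and 41: 75
merge s3(42) and s5(56): 98
merge 75 and 98: 173
merge s1(119) and 173: 292
Each symbol's bit-cost is frequency × depth; summing gives 699 bits (equivalently 20 + 41 + 75 + 98 + 173 + 292).

699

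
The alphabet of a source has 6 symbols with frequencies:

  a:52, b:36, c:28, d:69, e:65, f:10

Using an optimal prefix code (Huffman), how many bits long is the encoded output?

632

Build the Huffman tree bottom-up:
merge f(10) and c(28): 38
merge b(36) and 38: 74
merge a(52) and e(65): 117
merge d(69) and 74: 143
merge 117 and 143: 260
The encoded length is the sum of every internal node's weight: 38 + 74 + 117 + 143 + 260 = 632 bits.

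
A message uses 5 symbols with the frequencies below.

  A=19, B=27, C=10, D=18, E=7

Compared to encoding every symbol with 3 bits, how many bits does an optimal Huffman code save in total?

64

Fixed-length: 3 bits × 81 symbols = 243 bits.
Huffman merges:
combine E(7), C(10) → 17
combine 17, D(18) → 35
combine A(19), B(27) → 46
combine 35, 46 → 81
Huffman total = 17 + 35 + 46 + 81 = 179 bits.
Saving = 243 − 179 = 64 bits.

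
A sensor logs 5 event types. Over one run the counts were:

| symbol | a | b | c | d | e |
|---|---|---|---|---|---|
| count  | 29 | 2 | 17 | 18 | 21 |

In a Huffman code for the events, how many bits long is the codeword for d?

Huffman merges, smallest pair first:
b(2) + c(17) → 19
d(18) + 19 → 37
e(21) + a(29) → 50
37 + 50 → 87
d's leaf is at depth 2, giving a 2-bit codeword.

2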